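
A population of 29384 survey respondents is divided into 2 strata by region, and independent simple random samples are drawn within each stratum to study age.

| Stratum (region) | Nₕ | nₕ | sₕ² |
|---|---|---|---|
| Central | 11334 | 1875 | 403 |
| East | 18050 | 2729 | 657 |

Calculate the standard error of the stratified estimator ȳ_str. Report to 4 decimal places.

0.3222

Var(ȳ_str) = Σₕ Wₕ²(1 − fₕ)sₕ²/nₕ with Wₕ = Nₕ/N, N = 29384.
Central: Wₕ = 0.38572012; term = 0.38572012²·(1 − 0.16543145)·403/1875 = 0.026687653.
East: Wₕ = 0.61427988; term = 0.61427988²·(1 − 0.15119114)·657/2729 = 0.077108867.
Sum = 0.10379652.
SE = √(0.10379652) = 0.3222.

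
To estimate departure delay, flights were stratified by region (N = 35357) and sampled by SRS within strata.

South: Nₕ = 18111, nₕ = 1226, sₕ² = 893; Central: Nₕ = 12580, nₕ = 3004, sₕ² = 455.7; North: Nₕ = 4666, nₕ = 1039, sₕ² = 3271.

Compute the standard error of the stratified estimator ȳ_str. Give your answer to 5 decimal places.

Var(ȳ_str) = Σₕ Wₕ²(1 − fₕ)sₕ²/nₕ with Wₕ = Nₕ/N, N = 35357.
South: Wₕ = 0.51223237; term = 0.51223237²·(1 − 0.06769367)·893/1226 = 0.17817783.
Central: Wₕ = 0.35579942; term = 0.35579942²·(1 − 0.23879173)·455.7/3004 = 0.014618172.
North: Wₕ = 0.13196821; term = 0.13196821²·(1 − 0.22267467)·3271/1039 = 0.042619315.
Sum = 0.23541532.
SE = √(0.23541532) = 0.48520.

0.48520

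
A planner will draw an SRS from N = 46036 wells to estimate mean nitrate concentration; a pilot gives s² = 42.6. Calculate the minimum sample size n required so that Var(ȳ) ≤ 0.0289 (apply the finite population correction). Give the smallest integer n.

1429

Without fpc, n₀ = s²/D = 42.6/0.0289 = 1474.0484.
With fpc, (1 − n/N)·s²/n ≤ D requires n ≥ n₀/(1 + n₀/N) = 1474.0484/(1 + 1474.0484/46036) = 1428.3145.
Rounding up, n = 1429.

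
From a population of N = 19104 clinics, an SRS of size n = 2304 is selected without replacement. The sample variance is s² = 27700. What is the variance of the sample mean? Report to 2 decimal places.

10.57

Under SRS without replacement, Var(ȳ) = (1 − f)·s²/n with f = n/N = 2304/19104 = 0.12060302.
Var(ȳ) = (1 − 0.12060302)·27700/2304 = 0.87939698·12.022569 = 10.572611.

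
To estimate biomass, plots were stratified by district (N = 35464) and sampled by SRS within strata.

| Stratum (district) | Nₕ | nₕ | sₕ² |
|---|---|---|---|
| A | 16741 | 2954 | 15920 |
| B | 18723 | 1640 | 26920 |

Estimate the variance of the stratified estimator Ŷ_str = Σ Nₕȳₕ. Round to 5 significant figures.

Var(Ŷ_str) = Σₕ Nₕ²(1 − fₕ)sₕ²/nₕ.
A: 16741²·(1 − 2954/16741)·15920/2954 = 1.2438951 × 10^9.
B: 18723²·(1 − 1640/18723)·26920/1640 = 5.2501388 × 10^9.
Sum = 6.4940339 × 10^9.

6.4940 × 10^9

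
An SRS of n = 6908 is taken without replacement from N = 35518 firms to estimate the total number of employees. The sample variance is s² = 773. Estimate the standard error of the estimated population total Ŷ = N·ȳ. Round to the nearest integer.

10663

Var(Ŷ) = N²·Var(ȳ) = N²·(1 − n/N)·s²/n.
f = 6908/35518 = 0.19449293; Var(ȳ) = 0.80550707·773/6908 = 0.090135634.
Var(Ŷ) = 35518² · 0.090135634 = 1.1370866 × 10^8.
SE(Ŷ) = √(1.1370866 × 10^8) = 10663.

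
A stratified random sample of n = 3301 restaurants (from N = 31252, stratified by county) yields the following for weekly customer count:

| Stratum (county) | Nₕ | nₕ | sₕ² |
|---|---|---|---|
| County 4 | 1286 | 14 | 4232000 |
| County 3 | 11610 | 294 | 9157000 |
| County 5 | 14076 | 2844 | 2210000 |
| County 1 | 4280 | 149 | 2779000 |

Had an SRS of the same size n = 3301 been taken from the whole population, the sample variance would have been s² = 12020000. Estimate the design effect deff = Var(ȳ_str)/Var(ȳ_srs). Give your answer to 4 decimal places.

Var(ȳ_str) = Σ Wₕ²(1−fₕ)sₕ²/nₕ with Wₕ = Nₕ/31252:
  County 4: (1286/31252)²·(1−14/1286)·4232000/14 = 506.27918
  County 3: (11610/31252)²·(1−294/11610)·9157000/294 = 4189.6275
  County 5: (14076/31252)²·(1−2844/14076)·2210000/2844 = 125.78921
  County 1: (4280/31252)²·(1−149/4280)·2779000/149 = 337.63356
  → Var(ȳ_str) = 5159.3295.
Var(ȳ_srs) = (1 − 3301/31252)·12020000/3301 = 3256.7054.
deff = 5159.3295 / 3256.7054 = 1.5842.

1.5842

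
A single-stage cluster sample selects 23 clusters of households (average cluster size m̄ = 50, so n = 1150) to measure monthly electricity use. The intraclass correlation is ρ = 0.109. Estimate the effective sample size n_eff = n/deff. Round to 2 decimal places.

deff = 1 + (50 − 1)·0.109 = 1 + 5.341 = 6.341.
n_eff = 1150 / 6.341 = 181.36.

181.36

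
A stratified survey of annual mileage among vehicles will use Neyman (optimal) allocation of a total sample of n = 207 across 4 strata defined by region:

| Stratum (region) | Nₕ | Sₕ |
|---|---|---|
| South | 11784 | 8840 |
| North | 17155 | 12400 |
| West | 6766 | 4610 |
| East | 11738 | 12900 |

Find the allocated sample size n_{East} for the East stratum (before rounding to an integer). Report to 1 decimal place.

62.8

Neyman allocation: nₕ = n·NₕSₕ / Σⱼ NⱼSⱼ.
Σ NⱼSⱼ = 11784·8840 + 17155·12400 + 6766·4610 + 11738·12900 = 4.9950402 × 10^8.
n_{East} = 207·11738·12900 / (4.9950402 × 10^8) = 62.8.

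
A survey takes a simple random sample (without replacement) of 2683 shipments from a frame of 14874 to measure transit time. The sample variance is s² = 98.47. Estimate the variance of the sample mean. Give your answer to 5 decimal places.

0.03008

Under SRS without replacement, Var(ȳ) = (1 − f)·s²/n with f = n/N = 2683/14874 = 0.18038187.
Var(ȳ) = (1 − 0.18038187)·98.47/2683 = 0.81961813·0.036701454 = 0.030081177.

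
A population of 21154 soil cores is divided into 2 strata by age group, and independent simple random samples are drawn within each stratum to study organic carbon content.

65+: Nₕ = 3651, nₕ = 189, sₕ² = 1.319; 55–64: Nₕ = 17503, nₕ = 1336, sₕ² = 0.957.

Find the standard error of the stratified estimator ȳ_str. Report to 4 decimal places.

Var(ȳ_str) = Σₕ Wₕ²(1 − fₕ)sₕ²/nₕ with Wₕ = Nₕ/N, N = 21154.
65+: Wₕ = 0.17259147; term = 0.17259147²·(1 − 0.05176664)·1.319/189 = 1.9712281 × 10^-4.
55–64: Wₕ = 0.82740853; term = 0.82740853²·(1 − 0.07632977)·0.957/1336 = 4.5296267 × 10^-4.
Sum = 6.5008548 × 10^-4.
SE = √(6.5008548 × 10^-4) = 0.0255.

0.0255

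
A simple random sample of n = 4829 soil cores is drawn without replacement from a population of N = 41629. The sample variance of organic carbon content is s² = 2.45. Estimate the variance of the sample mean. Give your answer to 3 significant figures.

Under SRS without replacement, Var(ȳ) = (1 − f)·s²/n with f = n/N = 4829/41629 = 0.11600086.
Var(ȳ) = (1 − 0.11600086)·2.45/4829 = 0.88399914·5.0735142 × 10^-4 = 4.4849822 × 10^-4.

4.48 × 10^-4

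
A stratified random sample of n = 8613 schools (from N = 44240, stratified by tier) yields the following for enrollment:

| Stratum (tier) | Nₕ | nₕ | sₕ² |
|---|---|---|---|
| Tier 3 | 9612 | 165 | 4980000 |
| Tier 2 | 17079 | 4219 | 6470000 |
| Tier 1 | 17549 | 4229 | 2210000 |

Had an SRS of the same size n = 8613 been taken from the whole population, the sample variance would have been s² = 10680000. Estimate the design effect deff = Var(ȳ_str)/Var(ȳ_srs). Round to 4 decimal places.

1.6371

Var(ȳ_str) = Σ Wₕ²(1−fₕ)sₕ²/nₕ with Wₕ = Nₕ/44240:
  Tier 3: (9612/44240)²·(1−165/9612)·4980000/165 = 1400.3056
  Tier 2: (17079/44240)²·(1−4219/17079)·6470000/4219 = 172.09487
  Tier 1: (17549/44240)²·(1−4229/17549)·2210000/4229 = 62.413847
  → Var(ȳ_str) = 1634.8143.
Var(ȳ_srs) = (1 − 8613/44240)·10680000/8613 = 998.57558.
deff = 1634.8143 / 998.57558 = 1.6371.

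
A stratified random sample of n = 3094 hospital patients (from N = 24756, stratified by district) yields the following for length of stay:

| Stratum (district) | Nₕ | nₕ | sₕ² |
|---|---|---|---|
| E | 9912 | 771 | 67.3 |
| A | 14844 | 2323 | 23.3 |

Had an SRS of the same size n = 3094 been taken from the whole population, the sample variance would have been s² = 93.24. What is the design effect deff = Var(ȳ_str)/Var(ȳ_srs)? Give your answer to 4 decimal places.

0.6047

Var(ȳ_str) = Σ Wₕ²(1−fₕ)sₕ²/nₕ with Wₕ = Nₕ/24756:
  E: (9912/24756)²·(1−771/9912)·67.3/771 = 0.012904903
  A: (14844/24756)²·(1−2323/14844)·23.3/2323 = 0.0030418355
  → Var(ȳ_str) = 0.015946739.
Var(ȳ_srs) = (1 − 3094/24756)·93.24/3094 = 0.026369387.
deff = 0.015946739 / 0.026369387 = 0.6047.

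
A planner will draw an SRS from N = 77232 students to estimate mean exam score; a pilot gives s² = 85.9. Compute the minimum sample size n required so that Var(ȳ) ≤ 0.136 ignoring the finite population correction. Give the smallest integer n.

632

Without fpc, n₀ = s²/D = 85.9/0.136 = 631.6176.
Rounding up, n = 632.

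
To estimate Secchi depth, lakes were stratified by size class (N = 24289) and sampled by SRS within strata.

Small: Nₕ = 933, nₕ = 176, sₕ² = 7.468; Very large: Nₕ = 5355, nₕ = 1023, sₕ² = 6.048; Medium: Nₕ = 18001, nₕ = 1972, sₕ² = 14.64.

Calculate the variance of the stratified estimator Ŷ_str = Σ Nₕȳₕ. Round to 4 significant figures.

2.309 × 10^6

Var(Ŷ_str) = Σₕ Nₕ²(1 − fₕ)sₕ²/nₕ.
Small: 933²·(1 − 176/933)·7.468/176 = 29968.787.
Very large: 5355²·(1 − 1023/5355)·6.048/1023 = 137146.29.
Medium: 18001²·(1 − 1972/18001)·14.64/1972 = 2.1420876 × 10^6.
Sum = 2.3092027 × 10^6.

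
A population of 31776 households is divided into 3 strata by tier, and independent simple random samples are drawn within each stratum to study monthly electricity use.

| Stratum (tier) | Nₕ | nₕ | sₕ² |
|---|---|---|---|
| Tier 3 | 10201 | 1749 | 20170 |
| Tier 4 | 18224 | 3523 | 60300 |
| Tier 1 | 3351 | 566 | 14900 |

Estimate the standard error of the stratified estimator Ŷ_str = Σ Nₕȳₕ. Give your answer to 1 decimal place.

Var(Ŷ_str) = Σₕ Nₕ²(1 − fₕ)sₕ²/nₕ.
Tier 3: 10201²·(1 − 1749/10201)·20170/1749 = 9.9430203 × 10^8.
Tier 4: 18224²·(1 − 3523/18224)·60300/3523 = 4.5855903 × 10^9.
Tier 1: 3351²·(1 − 566/3351)·14900/566 = 2.4567981 × 10^8.
Sum = 5.8255721 × 10^9.
SE = √(5.8255721 × 10^9) = 76325.4.

76325.4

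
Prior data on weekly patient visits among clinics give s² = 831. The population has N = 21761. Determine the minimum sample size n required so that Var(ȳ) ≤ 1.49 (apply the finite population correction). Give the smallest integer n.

544

Without fpc, n₀ = s²/D = 831/1.49 = 557.7181.
With fpc, (1 − n/N)·s²/n ≤ D requires n ≥ n₀/(1 + n₀/N) = 557.7181/(1 + 557.7181/21761) = 543.7814.
Rounding up, n = 544.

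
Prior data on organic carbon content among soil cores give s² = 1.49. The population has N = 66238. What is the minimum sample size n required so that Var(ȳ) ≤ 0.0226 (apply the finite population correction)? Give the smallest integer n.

66

Without fpc, n₀ = s²/D = 1.49/0.0226 = 65.9292.
With fpc, (1 − n/N)·s²/n ≤ D requires n ≥ n₀/(1 + n₀/N) = 65.9292/(1 + 65.9292/66238) = 65.8636.
Rounding up, n = 66.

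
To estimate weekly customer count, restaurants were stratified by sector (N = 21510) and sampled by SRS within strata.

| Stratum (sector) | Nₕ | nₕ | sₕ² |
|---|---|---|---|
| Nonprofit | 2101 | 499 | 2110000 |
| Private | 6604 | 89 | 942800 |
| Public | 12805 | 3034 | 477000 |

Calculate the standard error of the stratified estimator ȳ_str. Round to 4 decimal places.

32.5323

Var(ȳ_str) = Σₕ Wₕ²(1 − fₕ)sₕ²/nₕ with Wₕ = Nₕ/N, N = 21510.
Nonprofit: Wₕ = 0.09767550; term = 0.09767550²·(1 − 0.23750595)·2110000/499 = 30.760235.
Private: Wₕ = 0.30701999; term = 0.30701999²·(1 − 0.01347668)·942800/89 = 985.07712.
Public: Wₕ = 0.59530451; term = 0.59530451²·(1 − 0.23693870)·477000/3034 = 42.514843.
Sum = 1058.3522.
SE = √(1058.3522) = 32.5323.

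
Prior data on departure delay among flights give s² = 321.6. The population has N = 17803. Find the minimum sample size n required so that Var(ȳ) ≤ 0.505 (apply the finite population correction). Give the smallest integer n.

Without fpc, n₀ = s²/D = 321.6/0.505 = 636.8317.
With fpc, (1 − n/N)·s²/n ≤ D requires n ≥ n₀/(1 + n₀/N) = 636.8317/(1 + 636.8317/17803) = 614.8383.
Rounding up, n = 615.

615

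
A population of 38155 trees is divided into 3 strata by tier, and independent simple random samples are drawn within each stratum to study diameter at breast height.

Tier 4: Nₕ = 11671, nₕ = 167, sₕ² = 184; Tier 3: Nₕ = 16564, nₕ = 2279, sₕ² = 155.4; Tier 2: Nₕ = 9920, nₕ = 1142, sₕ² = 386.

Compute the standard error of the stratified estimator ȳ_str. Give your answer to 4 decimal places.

Var(ȳ_str) = Σₕ Wₕ²(1 − fₕ)sₕ²/nₕ with Wₕ = Nₕ/N, N = 38155.
Tier 4: Wₕ = 0.30588389; term = 0.30588389²·(1 − 0.01430897)·184/167 = 0.10161443.
Tier 3: Wₕ = 0.43412397; term = 0.43412397²·(1 − 0.13758754)·155.4/2279 = 0.011082793.
Tier 2: Wₕ = 0.25999214; term = 0.25999214²·(1 − 0.11512097)·386/1142 = 0.020217411.
Sum = 0.13291463.
SE = √(0.13291463) = 0.3646.

0.3646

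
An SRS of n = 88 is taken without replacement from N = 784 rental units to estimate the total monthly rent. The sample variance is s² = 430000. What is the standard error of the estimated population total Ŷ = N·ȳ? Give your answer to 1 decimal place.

Var(Ŷ) = N²·Var(ȳ) = N²·(1 − n/N)·s²/n.
f = 88/784 = 0.11224490; Var(ȳ) = 0.88775510·430000/88 = 4337.8942.
Var(Ŷ) = 784² · 4337.8942 = 2.6663127 × 10^9.
SE(Ŷ) = √(2.6663127 × 10^9) = 51636.4.

51636.4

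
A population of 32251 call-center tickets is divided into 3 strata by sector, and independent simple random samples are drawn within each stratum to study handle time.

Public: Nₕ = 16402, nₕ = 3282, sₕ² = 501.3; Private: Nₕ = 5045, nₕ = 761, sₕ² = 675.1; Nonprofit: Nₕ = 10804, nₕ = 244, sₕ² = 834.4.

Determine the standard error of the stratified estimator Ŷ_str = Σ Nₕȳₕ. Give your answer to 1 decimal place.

21028.4

Var(Ŷ_str) = Σₕ Nₕ²(1 − fₕ)sₕ²/nₕ.
Public: 16402²·(1 − 3282/16402)·501.3/3282 = 3.2869248 × 10^7.
Private: 5045²·(1 − 761/5045)·675.1/761 = 1.9173177 × 10^7.
Nonprofit: 10804²·(1 − 244/10804)·834.4/244 = 3.9015121 × 10^8.
Sum = 4.4219364 × 10^8.
SE = √(4.4219364 × 10^8) = 21028.4.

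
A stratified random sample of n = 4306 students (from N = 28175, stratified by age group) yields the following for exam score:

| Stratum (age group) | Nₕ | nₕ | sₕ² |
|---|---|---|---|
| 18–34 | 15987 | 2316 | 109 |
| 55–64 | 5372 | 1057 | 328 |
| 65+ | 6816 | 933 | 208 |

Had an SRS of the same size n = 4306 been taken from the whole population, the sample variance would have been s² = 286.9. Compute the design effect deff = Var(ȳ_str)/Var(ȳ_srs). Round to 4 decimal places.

Var(ȳ_str) = Σ Wₕ²(1−fₕ)sₕ²/nₕ with Wₕ = Nₕ/28175:
  18–34: (15987/28175)²·(1−2316/15987)·109/2316 = 0.012957683
  55–64: (5372/28175)²·(1−1057/5372)·328/1057 = 0.0090612437
  65+: (6816/28175)²·(1−933/6816)·208/933 = 0.011261138
  → Var(ȳ_str) = 0.033280065.
Var(ȳ_srs) = (1 − 4306/28175)·286.9/4306 = 0.056445175.
deff = 0.033280065 / 0.056445175 = 0.5896.

0.5896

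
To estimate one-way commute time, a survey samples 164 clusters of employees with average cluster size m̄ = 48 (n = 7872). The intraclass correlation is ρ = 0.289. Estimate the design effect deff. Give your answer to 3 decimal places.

deff = 1 + (48 − 1)·0.289 = 1 + 13.583 = 14.583.

14.583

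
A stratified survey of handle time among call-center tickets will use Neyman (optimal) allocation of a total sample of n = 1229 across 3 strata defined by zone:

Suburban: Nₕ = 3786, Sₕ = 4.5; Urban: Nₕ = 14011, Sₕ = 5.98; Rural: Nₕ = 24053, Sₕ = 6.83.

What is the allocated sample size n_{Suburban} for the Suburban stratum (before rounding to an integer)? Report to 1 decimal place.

Neyman allocation: nₕ = n·NₕSₕ / Σⱼ NⱼSⱼ.
Σ NⱼSⱼ = 3786·4.5 + 14011·5.98 + 24053·6.83 = 265104.77.
n_{Suburban} = 1229·3786·4.5 / 265104.77 = 79.0.

79.0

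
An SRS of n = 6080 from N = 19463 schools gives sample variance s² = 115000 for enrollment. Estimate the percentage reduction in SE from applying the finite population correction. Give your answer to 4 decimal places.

17.0776

f = n/N = 6080/19463 = 0.31238761.
SE_no-fpc = √(s²/n) = 4.3490773; SE_fpc = √((1−f)s²/n) = 3.6063592.
Ratio = √(1−f) = 0.82922397. Reduction = 100·(1 − 0.82922397) = 17.0776%.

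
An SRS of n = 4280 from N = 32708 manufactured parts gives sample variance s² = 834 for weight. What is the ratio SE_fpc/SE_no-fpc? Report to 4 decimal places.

f = n/N = 4280/32708 = 0.13085484.
SE_no-fpc = √(s²/n) = 0.44142928; SE_fpc = √((1−f)s²/n) = 0.4115355.
Ratio = √(1−f) = 0.93227955.

0.9323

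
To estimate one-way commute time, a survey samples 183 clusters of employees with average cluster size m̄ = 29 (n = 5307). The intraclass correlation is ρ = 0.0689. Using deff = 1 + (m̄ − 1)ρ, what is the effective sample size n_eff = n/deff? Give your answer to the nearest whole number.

deff = 1 + (29 − 1)·0.0689 = 1 + 1.9292 = 2.9292.
n_eff = 5307 / 2.9292 = 1812.

1812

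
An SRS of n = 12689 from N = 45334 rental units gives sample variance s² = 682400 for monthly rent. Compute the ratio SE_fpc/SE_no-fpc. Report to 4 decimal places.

0.8486

f = n/N = 12689/45334 = 0.27990030.
SE_no-fpc = √(s²/n) = 7.3334074; SE_fpc = √((1−f)s²/n) = 6.2230333.
Ratio = √(1−f) = 0.84858689.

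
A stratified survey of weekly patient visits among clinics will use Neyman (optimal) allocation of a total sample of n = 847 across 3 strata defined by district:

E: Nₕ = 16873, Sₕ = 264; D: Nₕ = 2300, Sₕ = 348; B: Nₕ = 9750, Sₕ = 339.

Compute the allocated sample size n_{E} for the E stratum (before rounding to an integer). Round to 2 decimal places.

Neyman allocation: nₕ = n·NₕSₕ / Σⱼ NⱼSⱼ.
Σ NⱼSⱼ = 16873·264 + 2300·348 + 9750·339 = 8.560122 × 10^6.
n_{E} = 847·16873·264 / (8.560122 × 10^6) = 440.76.

440.76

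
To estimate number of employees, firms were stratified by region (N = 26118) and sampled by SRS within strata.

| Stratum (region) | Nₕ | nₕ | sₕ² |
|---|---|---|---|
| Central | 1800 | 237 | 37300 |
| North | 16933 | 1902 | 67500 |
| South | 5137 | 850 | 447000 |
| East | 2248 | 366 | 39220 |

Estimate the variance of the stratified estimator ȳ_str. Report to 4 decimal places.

31.5326

Var(ȳ_str) = Σₕ Wₕ²(1 − fₕ)sₕ²/nₕ with Wₕ = Nₕ/N, N = 26118.
Central: Wₕ = 0.06891799; term = 0.06891799²·(1 − 0.13166667)·37300/237 = 0.64910078.
North: Wₕ = 0.64832682; term = 0.64832682²·(1 − 0.11232505)·67500/1902 = 13.24144.
South: Wₕ = 0.19668428; term = 0.19668428²·(1 − 0.16546623)·447000/850 = 16.977425.
East: Wₕ = 0.08607091; term = 0.08607091²·(1 − 0.16281139)·39220/366 = 0.66460346.
Sum = 31.532569.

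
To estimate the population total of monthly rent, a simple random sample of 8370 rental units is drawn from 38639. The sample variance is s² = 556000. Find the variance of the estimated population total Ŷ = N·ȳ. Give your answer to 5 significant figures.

Var(Ŷ) = N²·Var(ȳ) = N²·(1 − n/N)·s²/n.
f = 8370/38639 = 0.21662051; Var(ȳ) = 0.78337949·556000/8370 = 52.038112.
Var(Ŷ) = 38639² · 52.038112 = 7.7691461 × 10^10.

7.7691 × 10^10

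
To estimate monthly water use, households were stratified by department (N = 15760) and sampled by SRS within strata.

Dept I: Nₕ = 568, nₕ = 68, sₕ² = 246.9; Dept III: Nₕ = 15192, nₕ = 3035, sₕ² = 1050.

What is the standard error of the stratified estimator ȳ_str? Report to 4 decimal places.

Var(ȳ_str) = Σₕ Wₕ²(1 − fₕ)sₕ²/nₕ with Wₕ = Nₕ/N, N = 15760.
Dept I: Wₕ = 0.03604061; term = 0.03604061²·(1 − 0.11971831)·246.9/68 = 0.0041516247.
Dept III: Wₕ = 0.96395939; term = 0.96395939²·(1 − 0.19977620)·1050/3035 = 0.25725247.
Sum = 0.26140409.
SE = √(0.26140409) = 0.5113.

0.5113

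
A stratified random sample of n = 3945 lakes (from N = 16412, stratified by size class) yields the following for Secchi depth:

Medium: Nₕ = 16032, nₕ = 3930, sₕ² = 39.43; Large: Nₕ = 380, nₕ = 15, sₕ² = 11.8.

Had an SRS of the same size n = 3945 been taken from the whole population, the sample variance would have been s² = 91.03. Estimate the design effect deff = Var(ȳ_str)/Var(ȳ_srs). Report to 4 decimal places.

0.4354

Var(ȳ_str) = Σ Wₕ²(1−fₕ)sₕ²/nₕ with Wₕ = Nₕ/16412:
  Medium: (16032/16412)²·(1−3930/16032)·39.43/3930 = 0.0072269669
  Large: (380/16412)²·(1−15/380)·11.8/15 = 4.0508316 × 10^-4
  → Var(ȳ_str) = 0.0076320501.
Var(ȳ_srs) = (1 − 3945/16412)·91.03/3945 = 0.017528227.
deff = 0.0076320501 / 0.017528227 = 0.4354.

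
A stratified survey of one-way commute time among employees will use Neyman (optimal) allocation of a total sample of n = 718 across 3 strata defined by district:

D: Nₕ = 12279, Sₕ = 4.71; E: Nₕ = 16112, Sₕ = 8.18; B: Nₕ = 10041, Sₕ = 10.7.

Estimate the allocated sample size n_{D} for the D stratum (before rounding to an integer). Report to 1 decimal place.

139.8

Neyman allocation: nₕ = n·NₕSₕ / Σⱼ NⱼSⱼ.
Σ NⱼSⱼ = 12279·4.71 + 16112·8.18 + 10041·10.7 = 297068.95.
n_{D} = 718·12279·4.71 / 297068.95 = 139.8.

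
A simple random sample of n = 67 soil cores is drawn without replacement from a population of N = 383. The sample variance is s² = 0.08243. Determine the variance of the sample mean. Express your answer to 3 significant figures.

Under SRS without replacement, Var(ȳ) = (1 − f)·s²/n with f = n/N = 67/383 = 0.17493473.
Var(ȳ) = (1 − 0.17493473)·0.08243/67 = 0.82506527·0.0012302985 = 0.0010150766.

0.00102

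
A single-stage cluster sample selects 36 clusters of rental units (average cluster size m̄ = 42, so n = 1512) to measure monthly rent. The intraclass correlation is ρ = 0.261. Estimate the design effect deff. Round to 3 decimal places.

11.701

deff = 1 + (42 − 1)·0.261 = 1 + 10.701 = 11.701.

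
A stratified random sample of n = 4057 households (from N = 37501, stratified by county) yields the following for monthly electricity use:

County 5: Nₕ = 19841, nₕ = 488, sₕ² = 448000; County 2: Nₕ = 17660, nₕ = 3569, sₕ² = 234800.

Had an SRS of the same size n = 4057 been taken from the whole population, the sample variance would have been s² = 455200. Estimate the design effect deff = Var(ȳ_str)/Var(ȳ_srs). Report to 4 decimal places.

Var(ȳ_str) = Σ Wₕ²(1−fₕ)sₕ²/nₕ with Wₕ = Nₕ/37501:
  County 5: (19841/37501)²·(1−488/19841)·448000/488 = 250.6596
  County 2: (17660/37501)²·(1−3569/17660)·234800/3569 = 11.641216
  → Var(ȳ_str) = 262.30082.
Var(ȳ_srs) = (1 − 4057/37501)·455200/4057 = 100.06279.
deff = 262.30082 / 100.06279 = 2.6214.

2.6214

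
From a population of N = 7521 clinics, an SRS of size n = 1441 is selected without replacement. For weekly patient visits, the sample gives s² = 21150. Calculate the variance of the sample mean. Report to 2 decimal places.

Under SRS without replacement, Var(ȳ) = (1 − f)·s²/n with f = n/N = 1441/7521 = 0.19159686.
Var(ȳ) = (1 − 0.19159686)·21150/1441 = 0.80840314·14.677307 = 11.865181.

11.87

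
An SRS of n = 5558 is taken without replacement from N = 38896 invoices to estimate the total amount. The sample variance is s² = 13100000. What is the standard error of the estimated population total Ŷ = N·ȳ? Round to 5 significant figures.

1.7482 × 10^6

Var(Ŷ) = N²·Var(ȳ) = N²·(1 − n/N)·s²/n.
f = 5558/38896 = 0.14289387; Var(ȳ) = 0.85710613·13100000/5558 = 2020.1674.
Var(Ŷ) = 38896² · 2020.1674 = 3.0563089 × 10^12.
SE(Ŷ) = √(3.0563089 × 10^12) = 1.7482 × 10^6.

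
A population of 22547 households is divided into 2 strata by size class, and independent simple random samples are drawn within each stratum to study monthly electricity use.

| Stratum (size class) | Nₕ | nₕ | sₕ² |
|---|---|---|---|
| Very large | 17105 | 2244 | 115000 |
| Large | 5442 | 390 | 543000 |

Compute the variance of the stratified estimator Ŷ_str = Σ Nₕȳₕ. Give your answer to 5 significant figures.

Var(Ŷ_str) = Σₕ Nₕ²(1 − fₕ)sₕ²/nₕ.
Very large: 17105²·(1 − 2244/17105)·115000/2244 = 1.3027051 × 10^10.
Large: 5442²·(1 − 390/5442)·543000/390 = 3.8278693 × 10^10.
Sum = 5.1305744 × 10^10.

5.1306 × 10^10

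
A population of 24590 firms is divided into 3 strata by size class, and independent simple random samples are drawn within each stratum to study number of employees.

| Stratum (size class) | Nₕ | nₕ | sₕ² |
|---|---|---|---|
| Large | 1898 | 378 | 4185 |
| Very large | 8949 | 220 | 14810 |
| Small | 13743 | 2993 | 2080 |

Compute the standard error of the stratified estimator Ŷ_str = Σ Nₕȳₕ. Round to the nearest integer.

Var(Ŷ_str) = Σₕ Nₕ²(1 − fₕ)sₕ²/nₕ.
Large: 1898²·(1 − 378/1898)·4185/378 = 3.1940629 × 10^7.
Very large: 8949²·(1 − 220/8949)·14810/220 = 5.258615 × 10^9.
Small: 13743²·(1 − 2993/13743)·2080/2993 = 1.0267073 × 10^8.
Sum = 5.3932264 × 10^9.
SE = √(5.3932264 × 10^9) = 73439.

73439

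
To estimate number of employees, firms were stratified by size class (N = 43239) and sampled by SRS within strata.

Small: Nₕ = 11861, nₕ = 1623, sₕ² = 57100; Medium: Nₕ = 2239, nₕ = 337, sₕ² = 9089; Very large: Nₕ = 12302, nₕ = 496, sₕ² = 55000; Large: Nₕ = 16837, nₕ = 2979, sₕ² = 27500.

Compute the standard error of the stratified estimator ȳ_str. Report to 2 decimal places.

3.48

Var(ȳ_str) = Σₕ Wₕ²(1 − fₕ)sₕ²/nₕ with Wₕ = Nₕ/N, N = 43239.
Small: Wₕ = 0.27431254; term = 0.27431254²·(1 − 0.13683501)·57100/1623 = 2.285087.
Medium: Wₕ = 0.05178196; term = 0.05178196²·(1 − 0.15051362)·9089/337 = 0.061432689.
Very large: Wₕ = 0.28451167; term = 0.28451167²·(1 − 0.04031865)·55000/496 = 8.6140667.
Large: Wₕ = 0.38939383; term = 0.38939383²·(1 − 0.17693176)·27500/2979 = 1.1520629.
Sum = 12.112649.
SE = √(12.112649) = 3.48.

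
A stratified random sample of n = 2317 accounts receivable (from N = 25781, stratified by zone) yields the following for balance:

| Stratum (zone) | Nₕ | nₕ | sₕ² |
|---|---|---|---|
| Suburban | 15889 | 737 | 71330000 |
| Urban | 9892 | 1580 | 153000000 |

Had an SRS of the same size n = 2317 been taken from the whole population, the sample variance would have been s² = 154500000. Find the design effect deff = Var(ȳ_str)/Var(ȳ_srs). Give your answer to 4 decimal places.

Var(ȳ_str) = Σ Wₕ²(1−fₕ)sₕ²/nₕ with Wₕ = Nₕ/25781:
  Suburban: (15889/25781)²·(1−737/15889)·71330000/737 = 35056.758
  Urban: (9892/25781)²·(1−1580/9892)·153000000/1580 = 11979.108
  → Var(ȳ_str) = 47035.866.
Var(ȳ_srs) = (1 − 2317/25781)·154500000/2317 = 60688.268.
deff = 47035.866 / 60688.268 = 0.7750.

0.7750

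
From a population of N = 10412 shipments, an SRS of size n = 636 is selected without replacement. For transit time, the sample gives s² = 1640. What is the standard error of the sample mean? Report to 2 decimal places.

Under SRS without replacement, Var(ȳ) = (1 − f)·s²/n with f = n/N = 636/10412 = 0.06108337.
Var(ȳ) = (1 − 0.06108337)·1640/636 = 0.93891663·2.5786164 = 2.4211058.
SE(ȳ) = √(2.4211058) = 1.56.

1.56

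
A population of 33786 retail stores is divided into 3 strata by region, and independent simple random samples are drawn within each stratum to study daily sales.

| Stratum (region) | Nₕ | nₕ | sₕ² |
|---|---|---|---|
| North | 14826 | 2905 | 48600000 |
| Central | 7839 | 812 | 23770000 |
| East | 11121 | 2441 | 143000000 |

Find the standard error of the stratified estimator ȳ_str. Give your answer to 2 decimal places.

94.64

Var(ȳ_str) = Σₕ Wₕ²(1 − fₕ)sₕ²/nₕ with Wₕ = Nₕ/N, N = 33786.
North: Wₕ = 0.43882081; term = 0.43882081²·(1 − 0.19593957)·48600000/2905 = 2590.3191.
Central: Wₕ = 0.23201918; term = 0.23201918²·(1 − 0.10358464)·23770000/812 = 1412.6358.
East: Wₕ = 0.32916001; term = 0.32916001²·(1 − 0.21949465)·143000000/2441 = 4954.0259.
Sum = 8956.9808.
SE = √(8956.9808) = 94.64.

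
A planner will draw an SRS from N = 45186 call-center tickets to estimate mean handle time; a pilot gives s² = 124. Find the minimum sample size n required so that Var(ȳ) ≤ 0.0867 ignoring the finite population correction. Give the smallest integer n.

Without fpc, n₀ = s²/D = 124/0.0867 = 1430.2191.
Rounding up, n = 1431.

1431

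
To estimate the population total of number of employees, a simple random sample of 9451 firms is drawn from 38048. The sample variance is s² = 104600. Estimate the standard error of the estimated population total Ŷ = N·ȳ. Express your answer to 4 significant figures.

109700

Var(Ŷ) = N²·Var(ȳ) = N²·(1 − n/N)·s²/n.
f = 9451/38048 = 0.24839676; Var(ȳ) = 0.75160324·104600/9451 = 8.3184529.
Var(Ŷ) = 38048² · 8.3184529 = 1.2042211 × 10^10.
SE(Ŷ) = √(1.2042211 × 10^10) = 109700.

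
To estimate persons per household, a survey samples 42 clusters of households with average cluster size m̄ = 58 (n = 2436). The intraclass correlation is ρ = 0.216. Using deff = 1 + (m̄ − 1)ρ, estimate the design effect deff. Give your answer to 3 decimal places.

deff = 1 + (58 − 1)·0.216 = 1 + 12.312 = 13.312.

13.312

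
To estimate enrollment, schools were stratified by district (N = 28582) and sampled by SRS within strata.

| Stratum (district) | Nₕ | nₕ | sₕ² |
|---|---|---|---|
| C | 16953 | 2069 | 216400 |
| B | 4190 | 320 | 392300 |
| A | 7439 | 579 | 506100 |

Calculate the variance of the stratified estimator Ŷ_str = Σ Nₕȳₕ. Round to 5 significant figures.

Var(Ŷ_str) = Σₕ Nₕ²(1 − fₕ)sₕ²/nₕ.
C: 16953²·(1 − 2069/16953)·216400/2069 = 2.6391434 × 10^10.
B: 4190²·(1 − 320/4190)·392300/320 = 1.9878944 × 10^10.
A: 7439²·(1 − 579/7439)·506100/579 = 4.4606325 × 10^10.
Sum = 9.0876703 × 10^10.

9.0877 × 10^10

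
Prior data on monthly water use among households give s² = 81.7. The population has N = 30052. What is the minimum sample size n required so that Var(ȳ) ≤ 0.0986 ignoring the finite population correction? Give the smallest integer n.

829

Without fpc, n₀ = s²/D = 81.7/0.0986 = 828.6004.
Rounding up, n = 829.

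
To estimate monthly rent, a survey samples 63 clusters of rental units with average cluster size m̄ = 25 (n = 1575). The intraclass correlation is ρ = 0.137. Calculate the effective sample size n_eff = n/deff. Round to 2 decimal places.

367.30

deff = 1 + (25 − 1)·0.137 = 1 + 3.288 = 4.288.
n_eff = 1575 / 4.288 = 367.30.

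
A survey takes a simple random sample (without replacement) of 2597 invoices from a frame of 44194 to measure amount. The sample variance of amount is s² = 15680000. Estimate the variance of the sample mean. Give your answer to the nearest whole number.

Under SRS without replacement, Var(ȳ) = (1 − f)·s²/n with f = n/N = 2597/44194 = 0.05876363.
Var(ȳ) = (1 − 0.05876363)·15680000/2597 = 0.94123637·6037.7358 = 5682.9366.

5683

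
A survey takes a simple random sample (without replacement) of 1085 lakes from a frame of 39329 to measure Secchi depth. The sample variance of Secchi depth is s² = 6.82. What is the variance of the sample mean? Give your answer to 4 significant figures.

0.006112

Under SRS without replacement, Var(ȳ) = (1 − f)·s²/n with f = n/N = 1085/39329 = 0.02758779.
Var(ȳ) = (1 − 0.02758779)·6.82/1085 = 0.97241221·0.0062857143 = 0.0061123054.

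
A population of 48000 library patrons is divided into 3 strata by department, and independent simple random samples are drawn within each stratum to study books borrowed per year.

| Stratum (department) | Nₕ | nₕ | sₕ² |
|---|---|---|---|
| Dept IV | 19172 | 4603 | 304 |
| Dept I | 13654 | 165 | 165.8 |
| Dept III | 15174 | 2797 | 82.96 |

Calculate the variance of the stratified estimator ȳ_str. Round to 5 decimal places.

Var(ȳ_str) = Σₕ Wₕ²(1 − fₕ)sₕ²/nₕ with Wₕ = Nₕ/N, N = 48000.
Dept IV: Wₕ = 0.39941667; term = 0.39941667²·(1 − 0.24008971)·304/4603 = 0.0080065846.
Dept I: Wₕ = 0.28445833; term = 0.28445833²·(1 − 0.01208437)·165.8/165 = 0.0803263.
Dept III: Wₕ = 0.31612500; term = 0.31612500²·(1 − 0.18432846)·82.96/2797 = 0.0024177382.
Sum = 0.090750623.

0.09075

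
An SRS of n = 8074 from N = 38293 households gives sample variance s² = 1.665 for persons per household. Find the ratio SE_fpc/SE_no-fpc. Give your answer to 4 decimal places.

0.8883

f = n/N = 8074/38293 = 0.21084794.
SE_no-fpc = √(s²/n) = 0.014360275; SE_fpc = √((1−f)s²/n) = 0.01275684.
Ratio = √(1−f) = 0.88834231.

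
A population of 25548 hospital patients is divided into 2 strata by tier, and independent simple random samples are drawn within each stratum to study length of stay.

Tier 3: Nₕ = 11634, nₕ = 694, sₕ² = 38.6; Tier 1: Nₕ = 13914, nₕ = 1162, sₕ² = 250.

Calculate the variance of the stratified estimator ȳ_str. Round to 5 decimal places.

Var(ȳ_str) = Σₕ Wₕ²(1 − fₕ)sₕ²/nₕ with Wₕ = Nₕ/N, N = 25548.
Tier 3: Wₕ = 0.45537811; term = 0.45537811²·(1 − 0.05965274)·38.6/694 = 0.01084577.
Tier 1: Wₕ = 0.54462189; term = 0.54462189²·(1 − 0.08351301)·250/1162 = 0.058485791.
Sum = 0.069331561.

0.06933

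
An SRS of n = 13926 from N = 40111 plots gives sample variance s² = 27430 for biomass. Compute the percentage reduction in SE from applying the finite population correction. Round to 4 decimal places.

19.2031

f = n/N = 13926/40111 = 0.34718656.
SE_no-fpc = √(s²/n) = 1.4034589; SE_fpc = √((1−f)s²/n) = 1.1339509.
Ratio = √(1−f) = 0.80796871. Reduction = 100·(1 − 0.80796871) = 19.2031%.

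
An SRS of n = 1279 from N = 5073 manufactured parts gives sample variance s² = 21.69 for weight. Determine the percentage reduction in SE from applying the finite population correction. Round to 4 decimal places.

f = n/N = 1279/5073 = 0.25211906.
SE_no-fpc = √(s²/n) = 0.13022504; SE_fpc = √((1−f)s²/n) = 0.11261876.
Ratio = √(1−f) = 0.86480110. Reduction = 100·(1 − 0.86480110) = 13.5199%.

13.5199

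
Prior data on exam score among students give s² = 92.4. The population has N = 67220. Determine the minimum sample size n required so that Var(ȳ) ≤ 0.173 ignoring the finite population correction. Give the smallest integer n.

535

Without fpc, n₀ = s²/D = 92.4/0.173 = 534.1040.
Rounding up, n = 535.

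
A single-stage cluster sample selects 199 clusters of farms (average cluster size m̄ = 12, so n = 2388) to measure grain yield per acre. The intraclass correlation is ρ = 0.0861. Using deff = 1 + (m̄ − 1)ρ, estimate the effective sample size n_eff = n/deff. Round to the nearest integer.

1226

deff = 1 + (12 − 1)·0.0861 = 1 + 0.9471 = 1.9471.
n_eff = 2388 / 1.9471 = 1226.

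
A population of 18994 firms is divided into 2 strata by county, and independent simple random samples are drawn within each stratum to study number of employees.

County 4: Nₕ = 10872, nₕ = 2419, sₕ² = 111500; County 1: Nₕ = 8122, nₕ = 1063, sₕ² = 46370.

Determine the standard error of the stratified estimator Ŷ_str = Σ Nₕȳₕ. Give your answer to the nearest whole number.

82079

Var(Ŷ_str) = Σₕ Nₕ²(1 − fₕ)sₕ²/nₕ.
County 4: 10872²·(1 − 2419/10872)·111500/2419 = 4.2360328 × 10^9.
County 1: 8122²·(1 − 1063/8122)·46370/1063 = 2.5009787 × 10^9.
Sum = 6.7370115 × 10^9.
SE = √(6.7370115 × 10^9) = 82079.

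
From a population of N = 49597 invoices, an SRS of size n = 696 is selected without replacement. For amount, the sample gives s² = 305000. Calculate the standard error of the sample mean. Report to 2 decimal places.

20.79

Under SRS without replacement, Var(ȳ) = (1 − f)·s²/n with f = n/N = 696/49597 = 0.01403311.
Var(ȳ) = (1 − 0.01403311)·305000/696 = 0.98596689·438.21839 = 432.06883.
SE(ȳ) = √(432.06883) = 20.79.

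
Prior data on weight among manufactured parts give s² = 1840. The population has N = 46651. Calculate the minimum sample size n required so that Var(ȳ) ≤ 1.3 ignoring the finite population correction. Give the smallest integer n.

Without fpc, n₀ = s²/D = 1840/1.3 = 1415.3846.
Rounding up, n = 1416.

1416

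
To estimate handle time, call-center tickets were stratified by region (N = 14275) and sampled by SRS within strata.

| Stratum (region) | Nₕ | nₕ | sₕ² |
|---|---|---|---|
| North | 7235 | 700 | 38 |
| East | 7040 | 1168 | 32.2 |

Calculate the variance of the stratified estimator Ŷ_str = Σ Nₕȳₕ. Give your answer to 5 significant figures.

Var(Ŷ_str) = Σₕ Nₕ²(1 − fₕ)sₕ²/nₕ.
North: 7235²·(1 − 700/7235)·38/700 = 2.5666679 × 10^6.
East: 7040²·(1 − 1168/7040)·32.2/1168 = 1.1396506 × 10^6.
Sum = 3.7063185 × 10^6.

3.7063 × 10^6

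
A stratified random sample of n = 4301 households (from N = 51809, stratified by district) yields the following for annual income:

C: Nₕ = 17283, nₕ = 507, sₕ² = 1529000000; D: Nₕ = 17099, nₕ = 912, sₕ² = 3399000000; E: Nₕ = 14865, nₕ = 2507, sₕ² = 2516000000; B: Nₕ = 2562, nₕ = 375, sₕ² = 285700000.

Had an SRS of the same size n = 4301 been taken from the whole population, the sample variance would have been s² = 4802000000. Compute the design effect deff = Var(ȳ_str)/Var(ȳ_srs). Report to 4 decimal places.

0.7622

Var(ȳ_str) = Σ Wₕ²(1−fₕ)sₕ²/nₕ with Wₕ = Nₕ/51809:
  C: (17283/51809)²·(1−507/17283)·1529000000/507 = 325759.17
  D: (17099/51809)²·(1−912/17099)·3399000000/912 = 384311.15
  E: (14865/51809)²·(1−2507/14865)·2516000000/2507 = 68684.539
  B: (2562/51809)²·(1−375/2562)·285700000/375 = 1590.3637
  → Var(ȳ_str) = 780345.22.
Var(ȳ_srs) = (1 − 4301/51809)·4802000000/4301 = 1.0237979 × 10^6.
deff = 780345.22 / (1.0237979 × 10^6) = 0.7622.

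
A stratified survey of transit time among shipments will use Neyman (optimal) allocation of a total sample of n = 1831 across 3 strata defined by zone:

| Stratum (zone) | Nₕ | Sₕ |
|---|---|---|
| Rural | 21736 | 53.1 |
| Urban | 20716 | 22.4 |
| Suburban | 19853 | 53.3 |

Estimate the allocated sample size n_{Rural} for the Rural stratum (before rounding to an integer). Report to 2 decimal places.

789.61

Neyman allocation: nₕ = n·NₕSₕ / Σⱼ NⱼSⱼ.
Σ NⱼSⱼ = 21736·53.1 + 20716·22.4 + 19853·53.3 = 2.6763849 × 10^6.
n_{Rural} = 1831·21736·53.1 / (2.6763849 × 10^6) = 789.61.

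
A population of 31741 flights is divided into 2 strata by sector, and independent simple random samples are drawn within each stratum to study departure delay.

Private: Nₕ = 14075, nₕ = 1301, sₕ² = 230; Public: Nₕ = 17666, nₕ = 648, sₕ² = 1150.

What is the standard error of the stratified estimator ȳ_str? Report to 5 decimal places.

Var(ȳ_str) = Σₕ Wₕ²(1 − fₕ)sₕ²/nₕ with Wₕ = Nₕ/N, N = 31741.
Private: Wₕ = 0.44343278; term = 0.44343278²·(1 − 0.09243339)·230/1301 = 0.031548931.
Public: Wₕ = 0.55656722; term = 0.55656722²·(1 − 0.03668063)·1150/648 = 0.52957609.
Sum = 0.56112502.
SE = √(0.56112502) = 0.74908.

0.74908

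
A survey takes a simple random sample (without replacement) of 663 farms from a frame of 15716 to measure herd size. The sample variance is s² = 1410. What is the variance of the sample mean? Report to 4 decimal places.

2.0370

Under SRS without replacement, Var(ȳ) = (1 − f)·s²/n with f = n/N = 663/15716 = 0.04218631.
Var(ȳ) = (1 − 0.04218631)·1410/663 = 0.95781369·2.1266968 = 2.0369793.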